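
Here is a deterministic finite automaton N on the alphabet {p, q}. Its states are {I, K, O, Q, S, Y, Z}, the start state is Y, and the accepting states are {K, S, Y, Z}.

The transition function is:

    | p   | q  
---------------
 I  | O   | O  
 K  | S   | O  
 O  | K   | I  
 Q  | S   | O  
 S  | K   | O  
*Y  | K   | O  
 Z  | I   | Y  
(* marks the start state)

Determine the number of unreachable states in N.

No path from Y leads to Q, Z; the other 5 states are all reachable.

2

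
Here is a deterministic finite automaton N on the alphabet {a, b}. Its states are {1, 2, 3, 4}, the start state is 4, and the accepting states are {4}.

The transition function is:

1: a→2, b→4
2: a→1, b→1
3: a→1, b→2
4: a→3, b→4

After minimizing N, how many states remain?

4

Start with accepting vs non-accepting: {4} | {1,2,3}.
Refine {1,2,3} on symbol b: members go to different blocks, giving {2,3} and {1}.
On input b, block {2,3} splits into {2} and {3}.
The partition is now stable with 4 blocks: {4} | {2} | {1} | {3}.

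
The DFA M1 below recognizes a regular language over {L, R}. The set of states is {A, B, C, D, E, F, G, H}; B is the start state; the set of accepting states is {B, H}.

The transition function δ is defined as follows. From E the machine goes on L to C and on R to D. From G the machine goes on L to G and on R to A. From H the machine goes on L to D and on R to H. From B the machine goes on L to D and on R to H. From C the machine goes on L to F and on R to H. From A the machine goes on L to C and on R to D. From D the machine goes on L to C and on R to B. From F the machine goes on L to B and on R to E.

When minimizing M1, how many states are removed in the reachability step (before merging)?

2

Starting at B and following transitions, the reachable set is {B, C, D, E, F, H}. That leaves A, G unreachable — 2 in total.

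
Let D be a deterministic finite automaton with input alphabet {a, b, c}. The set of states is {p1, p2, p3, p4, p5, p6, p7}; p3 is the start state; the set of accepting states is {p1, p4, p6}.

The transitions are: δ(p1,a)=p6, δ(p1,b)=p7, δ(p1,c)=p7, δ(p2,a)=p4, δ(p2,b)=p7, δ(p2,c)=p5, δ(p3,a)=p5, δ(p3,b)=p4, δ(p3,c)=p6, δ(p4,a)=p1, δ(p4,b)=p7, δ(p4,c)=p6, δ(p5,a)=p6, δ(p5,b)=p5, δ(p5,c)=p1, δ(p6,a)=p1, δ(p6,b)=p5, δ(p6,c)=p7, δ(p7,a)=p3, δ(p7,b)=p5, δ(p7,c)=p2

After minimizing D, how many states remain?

7

All states are reachable from the start state.
P0 = {p1,p4,p6} | {p2,p3,p5,p7}.
Split {p1,p4,p6} by δ(·,c) → {p1,p6} and {p4}.
Refine {p2,p3,p5,p7} on symbol a: members go to different blocks, giving {p3,p7} and {p2} and {p5}.
Split {p1,p6} by δ(·,b) → {p1} and {p6}.
On input a, block {p3,p7} splits into {p3} and {p7}.
The partition is now stable with 7 blocks: {p1} | {p3} | {p4} | {p2} | {p5} | {p6} | {p7}.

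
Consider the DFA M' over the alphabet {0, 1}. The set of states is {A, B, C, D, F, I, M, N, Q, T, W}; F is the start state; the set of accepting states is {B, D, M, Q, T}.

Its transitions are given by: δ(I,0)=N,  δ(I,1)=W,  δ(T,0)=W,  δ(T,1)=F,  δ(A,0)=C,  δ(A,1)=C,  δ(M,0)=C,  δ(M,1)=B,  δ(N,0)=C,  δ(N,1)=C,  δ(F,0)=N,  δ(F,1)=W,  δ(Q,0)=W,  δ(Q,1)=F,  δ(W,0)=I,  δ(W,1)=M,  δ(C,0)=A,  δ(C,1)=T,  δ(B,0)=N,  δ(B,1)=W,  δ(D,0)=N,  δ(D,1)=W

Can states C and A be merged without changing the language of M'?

Reachable states from the start: {A,B,C,F,I,M,N,T,W}. Unreachable: {D,Q} — drop them.
P0 = {B,M,T} | {A,C,F,I,N,W}.
Refine {B,M,T} on symbol 1: members go to different blocks, giving {B,T} and {M}.
On input 1, block {A,C,F,I,N,W} splits into {A,F,I,N} and {W} and {C}.
Split {B,T} by δ(·,0) → {B} and {T}.
Split {A,F,I,N} by δ(·,0) → {F,I} and {A,N}.
Stable partition: {B} | {F,I} | {M} | {W} | {C} | {T} | {A,N} — 7 equivalence classes.
C and A end up in different blocks, so they are distinguishable. For instance, the string '1' is accepted from only C.

No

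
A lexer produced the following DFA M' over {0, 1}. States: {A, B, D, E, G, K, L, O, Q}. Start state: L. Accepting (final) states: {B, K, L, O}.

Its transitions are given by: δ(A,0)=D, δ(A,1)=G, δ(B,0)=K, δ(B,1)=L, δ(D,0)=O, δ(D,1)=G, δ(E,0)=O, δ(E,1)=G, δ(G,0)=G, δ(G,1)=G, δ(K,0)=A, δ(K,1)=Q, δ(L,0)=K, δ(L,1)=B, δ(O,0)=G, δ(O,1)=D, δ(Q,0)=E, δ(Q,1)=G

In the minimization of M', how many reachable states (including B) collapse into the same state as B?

Every state is reachable, so we keep all 9.
Initial partition by acceptance: {B,K,L,O} | {A,D,E,G,Q}.
On input 0, block {B,K,L,O} splits into {B,L} and {K,O}.
Refine {A,D,E,G,Q} on symbol 0: members go to different blocks, giving {A,G,Q} and {D,E}.
Split {A,G,Q} by δ(·,0) → {A,Q} and {G}.
On input 0, block {K,O} splits into {O} and {K}.
No further refinement is possible. Final partition (6 blocks): {B,L} | {A,Q} | {O} | {D,E} | {G} | {K}.
State B belongs to the block {B,L}, which has 2 states.

2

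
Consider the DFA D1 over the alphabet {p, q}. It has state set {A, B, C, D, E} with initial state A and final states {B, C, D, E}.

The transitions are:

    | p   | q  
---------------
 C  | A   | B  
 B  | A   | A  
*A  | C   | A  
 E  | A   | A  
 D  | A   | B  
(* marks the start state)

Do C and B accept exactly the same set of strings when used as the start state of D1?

No

States {D,E} cannot be reached from the start state, so discard them.
Initial partition by acceptance: {B,C} | {A}.
On input q, block {B,C} splits into {B} and {C}.
No further refinement is possible. Final partition (3 blocks): {B} | {A} | {C}.
C and B end up in different blocks, so they are distinguishable. For instance, the string 'q' is accepted from only C.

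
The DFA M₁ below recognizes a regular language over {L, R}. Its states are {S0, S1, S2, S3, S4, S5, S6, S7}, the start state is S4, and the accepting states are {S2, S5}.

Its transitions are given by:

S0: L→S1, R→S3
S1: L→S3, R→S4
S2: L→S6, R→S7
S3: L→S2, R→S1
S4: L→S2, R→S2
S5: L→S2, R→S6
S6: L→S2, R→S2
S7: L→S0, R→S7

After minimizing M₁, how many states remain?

6

States {S5} cannot be reached from the start state, so discard them.
Initial partition by acceptance: {S2} | {S0,S1,S3,S4,S6,S7}.
Refine {S0,S1,S3,S4,S6,S7} on symbol L: members go to different blocks, giving {S0,S1,S7} and {S3,S4,S6}.
Split {S0,S1,S7} by δ(·,L) → {S0,S7} and {S1}.
Split {S0,S7} by δ(·,L) → {S0} and {S7}.
On input R, block {S3,S4,S6} splits into {S4,S6} and {S3}.
The partition is now stable with 6 blocks: {S2} | {S0} | {S4,S6} | {S1} | {S7} | {S3}.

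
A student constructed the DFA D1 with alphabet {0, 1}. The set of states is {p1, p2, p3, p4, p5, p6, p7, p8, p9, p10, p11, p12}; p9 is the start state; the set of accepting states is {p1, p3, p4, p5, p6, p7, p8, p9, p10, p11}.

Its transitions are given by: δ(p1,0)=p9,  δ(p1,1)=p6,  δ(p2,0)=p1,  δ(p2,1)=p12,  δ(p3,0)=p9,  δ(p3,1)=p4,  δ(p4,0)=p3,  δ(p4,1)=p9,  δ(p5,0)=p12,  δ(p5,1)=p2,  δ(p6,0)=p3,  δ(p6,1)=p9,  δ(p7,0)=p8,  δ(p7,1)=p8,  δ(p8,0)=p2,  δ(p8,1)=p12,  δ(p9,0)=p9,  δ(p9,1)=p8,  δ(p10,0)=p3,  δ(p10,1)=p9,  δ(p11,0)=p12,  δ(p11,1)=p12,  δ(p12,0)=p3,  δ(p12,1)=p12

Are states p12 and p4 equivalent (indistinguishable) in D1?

No

States {p5,p7,p10,p11} cannot be reached from the start state, so discard them.
Start with accepting vs non-accepting: {p1,p3,p4,p6,p8,p9} | {p2,p12}.
Split {p1,p3,p4,p6,p8,p9} by δ(·,0) → {p1,p3,p4,p6,p9} and {p8}.
On input 1, block {p1,p3,p4,p6,p9} splits into {p1,p3,p4,p6} and {p9}.
Split {p1,p3,p4,p6} by δ(·,0) → {p1,p3} and {p4,p6}.
Stable partition: {p1,p3} | {p2,p12} | {p8} | {p9} | {p4,p6} — 5 equivalence classes.
p12 and p4 end up in different blocks, so they are distinguishable. For instance, the string 'ε' is accepted from only p4.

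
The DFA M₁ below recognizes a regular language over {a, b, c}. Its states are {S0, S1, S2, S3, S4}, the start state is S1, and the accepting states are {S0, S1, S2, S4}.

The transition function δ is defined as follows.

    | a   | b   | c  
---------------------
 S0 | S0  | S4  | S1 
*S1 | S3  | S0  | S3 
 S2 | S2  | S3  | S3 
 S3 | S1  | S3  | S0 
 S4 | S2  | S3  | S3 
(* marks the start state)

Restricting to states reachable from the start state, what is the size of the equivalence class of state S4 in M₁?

2

Every state is reachable, so we keep all 5.
Start with accepting vs non-accepting: {S0,S1,S2,S4} | {S3}.
Refine {S0,S1,S2,S4} on symbol a: members go to different blocks, giving {S0,S2,S4} and {S1}.
Refine {S0,S2,S4} on symbol b: members go to different blocks, giving {S2,S4} and {S0}.
The partition is now stable with 4 blocks: {S2,S4} | {S3} | {S1} | {S0}.
State S4 belongs to the block {S2,S4}, which has 2 states.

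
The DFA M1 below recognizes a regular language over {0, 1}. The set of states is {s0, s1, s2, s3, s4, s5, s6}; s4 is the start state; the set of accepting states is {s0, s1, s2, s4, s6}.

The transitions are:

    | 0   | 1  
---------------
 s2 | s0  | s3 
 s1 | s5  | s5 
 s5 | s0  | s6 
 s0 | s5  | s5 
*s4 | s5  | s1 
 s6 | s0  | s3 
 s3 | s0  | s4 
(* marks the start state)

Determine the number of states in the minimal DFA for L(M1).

5

Reachable states from the start: {s0,s1,s3,s4,s5,s6}. Unreachable: {s2} — drop them.
P0 = {s0,s1,s4,s6} | {s3,s5}.
Refine {s0,s1,s4,s6} on symbol 0: members go to different blocks, giving {s0,s1,s4} and {s6}.
Refine {s0,s1,s4} on symbol 1: members go to different blocks, giving {s0,s1} and {s4}.
On input 1, block {s3,s5} splits into {s3} and {s5}.
No further refinement is possible. Final partition (5 blocks): {s0,s1} | {s3} | {s6} | {s4} | {s5}.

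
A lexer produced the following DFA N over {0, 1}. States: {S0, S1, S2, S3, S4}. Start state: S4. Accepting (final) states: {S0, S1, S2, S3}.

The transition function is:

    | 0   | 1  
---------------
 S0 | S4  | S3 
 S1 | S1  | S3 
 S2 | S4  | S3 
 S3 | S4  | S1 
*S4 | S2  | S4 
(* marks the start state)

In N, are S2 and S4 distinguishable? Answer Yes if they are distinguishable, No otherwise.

First remove the unreachable states {S0}; 4 states remain.
Initial partition by acceptance: {S1,S2,S3} | {S4}.
Split {S1,S2,S3} by δ(·,0) → {S2,S3} and {S1}.
On input 1, block {S2,S3} splits into {S2} and {S3}.
Stable partition: {S2} | {S4} | {S1} | {S3} — 4 equivalence classes.
S2 and S4 end up in different blocks, so they are distinguishable. For instance, the string 'ε' is accepted from only S2.

Yes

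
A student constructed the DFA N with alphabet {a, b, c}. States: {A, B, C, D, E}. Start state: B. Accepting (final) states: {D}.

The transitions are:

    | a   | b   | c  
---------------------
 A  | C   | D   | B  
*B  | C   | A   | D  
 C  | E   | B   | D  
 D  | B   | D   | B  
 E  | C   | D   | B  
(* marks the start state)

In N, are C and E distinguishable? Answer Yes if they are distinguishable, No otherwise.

Yes

Every state is reachable, so we keep all 5.
Start with accepting vs non-accepting: {D} | {A,B,C,E}.
Split {A,B,C,E} by δ(·,b) → {A,E} and {B,C}.
On input a, block {B,C} splits into {B} and {C}.
The partition is now stable with 4 blocks: {D} | {A,E} | {B} | {C}.
C and E end up in different blocks, so they are distinguishable. For instance, the string 'b' is accepted from only E.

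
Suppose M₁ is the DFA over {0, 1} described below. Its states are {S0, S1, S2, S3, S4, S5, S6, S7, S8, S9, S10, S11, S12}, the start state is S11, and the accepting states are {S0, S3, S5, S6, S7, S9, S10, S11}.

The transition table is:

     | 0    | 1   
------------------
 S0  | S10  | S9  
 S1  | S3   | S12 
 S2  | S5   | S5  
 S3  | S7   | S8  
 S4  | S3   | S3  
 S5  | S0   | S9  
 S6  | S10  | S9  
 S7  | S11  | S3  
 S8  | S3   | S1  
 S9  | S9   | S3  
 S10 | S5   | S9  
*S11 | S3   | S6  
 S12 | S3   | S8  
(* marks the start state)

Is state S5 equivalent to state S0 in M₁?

Yes

States {S2,S4} cannot be reached from the start state, so discard them.
Start with accepting vs non-accepting: {S0,S3,S5,S6,S7,S9,S10,S11} | {S1,S8,S12}.
Split {S0,S3,S5,S6,S7,S9,S10,S11} by δ(·,1) → {S0,S5,S6,S7,S9,S10,S11} and {S3}.
Refine {S0,S5,S6,S7,S9,S10,S11} on symbol 0: members go to different blocks, giving {S0,S5,S6,S7,S9,S10} and {S11}.
On input 0, block {S0,S5,S6,S7,S9,S10} splits into {S0,S5,S6,S9,S10} and {S7}.
Split {S0,S5,S6,S9,S10} by δ(·,1) → {S0,S5,S6,S10} and {S9}.
Stable partition: {S0,S5,S6,S10} | {S1,S8,S12} | {S3} | {S11} | {S7} | {S9} — 6 equivalence classes.
S5 and S0 lie in the same block of the stable partition, so they are equivalent — no string distinguishes them.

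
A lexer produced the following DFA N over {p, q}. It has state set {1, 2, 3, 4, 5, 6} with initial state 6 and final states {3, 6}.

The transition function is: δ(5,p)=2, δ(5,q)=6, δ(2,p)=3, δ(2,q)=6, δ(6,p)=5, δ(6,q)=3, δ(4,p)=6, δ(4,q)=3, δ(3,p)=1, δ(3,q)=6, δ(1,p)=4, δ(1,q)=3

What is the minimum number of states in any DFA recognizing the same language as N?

3

Initial partition by acceptance: {3,6} | {1,2,4,5}.
On input p, block {1,2,4,5} splits into {1,5} and {2,4}.
Stable partition: {3,6} | {1,5} | {2,4} — 3 equivalence classes.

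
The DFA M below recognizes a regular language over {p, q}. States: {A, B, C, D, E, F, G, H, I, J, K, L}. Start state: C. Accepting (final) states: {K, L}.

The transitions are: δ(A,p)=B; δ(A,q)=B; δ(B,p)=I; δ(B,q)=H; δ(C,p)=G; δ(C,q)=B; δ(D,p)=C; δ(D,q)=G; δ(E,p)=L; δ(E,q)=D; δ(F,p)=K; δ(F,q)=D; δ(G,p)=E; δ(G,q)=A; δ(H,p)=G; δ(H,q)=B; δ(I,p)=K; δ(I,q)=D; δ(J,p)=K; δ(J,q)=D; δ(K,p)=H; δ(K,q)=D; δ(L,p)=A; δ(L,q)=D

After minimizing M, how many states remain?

5

States {F,J} cannot be reached from the start state, so discard them.
Start with accepting vs non-accepting: {K,L} | {A,B,C,D,E,G,H,I}.
Split {A,B,C,D,E,G,H,I} by δ(·,p) → {A,B,C,D,G,H} and {E,I}.
Split {A,B,C,D,G,H} by δ(·,p) → {A,C,D,H} and {B,G}.
Split {A,C,D,H} by δ(·,p) → {A,C,H} and {D}.
The partition is now stable with 5 blocks: {K,L} | {A,C,H} | {E,I} | {B,G} | {D}.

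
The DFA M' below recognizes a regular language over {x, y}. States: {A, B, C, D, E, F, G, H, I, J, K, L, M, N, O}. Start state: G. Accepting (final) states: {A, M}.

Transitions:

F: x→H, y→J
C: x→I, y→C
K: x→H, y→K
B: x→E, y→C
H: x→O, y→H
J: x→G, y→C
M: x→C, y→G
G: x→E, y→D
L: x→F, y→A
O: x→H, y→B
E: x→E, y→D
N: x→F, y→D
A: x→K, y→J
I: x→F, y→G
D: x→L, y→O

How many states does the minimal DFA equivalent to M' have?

States {M,N} cannot be reached from the start state, so discard them.
Initial partition by acceptance: {A} | {B,C,D,E,F,G,H,I,J,K,L,O}.
On input y, block {B,C,D,E,F,G,H,I,J,K,L,O} splits into {B,C,D,E,F,G,H,I,J,K,O} and {L}.
On input x, block {B,C,D,E,F,G,H,I,J,K,O} splits into {B,C,E,F,G,H,I,J,K,O} and {D}.
Refine {B,C,E,F,G,H,I,J,K,O} on symbol y: members go to different blocks, giving {B,C,F,H,I,J,K,O} and {E,G}.
Split {B,C,F,H,I,J,K,O} by δ(·,x) → {C,F,H,I,K,O} and {B,J}.
Refine {C,F,H,I,K,O} on symbol y: members go to different blocks, giving {C,H,K} and {F,O} and {I}.
Refine {C,H,K} on symbol x: members go to different blocks, giving {C} and {H} and {K}.
The partition is now stable with 10 blocks: {A} | {C} | {L} | {D} | {E,G} | {B,J} | {F,O} | {I} | {H} | {K}.

10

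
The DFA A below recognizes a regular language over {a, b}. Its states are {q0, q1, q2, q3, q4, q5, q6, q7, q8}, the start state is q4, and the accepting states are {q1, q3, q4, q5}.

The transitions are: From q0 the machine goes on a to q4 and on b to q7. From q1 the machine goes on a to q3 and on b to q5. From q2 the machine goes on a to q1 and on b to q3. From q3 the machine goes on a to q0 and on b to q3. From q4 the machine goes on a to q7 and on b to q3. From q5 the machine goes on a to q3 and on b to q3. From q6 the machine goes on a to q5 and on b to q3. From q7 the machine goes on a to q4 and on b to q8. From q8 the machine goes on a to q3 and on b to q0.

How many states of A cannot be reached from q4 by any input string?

No path from q4 leads to q1, q2, q5, q6; the other 5 states are all reachable.

4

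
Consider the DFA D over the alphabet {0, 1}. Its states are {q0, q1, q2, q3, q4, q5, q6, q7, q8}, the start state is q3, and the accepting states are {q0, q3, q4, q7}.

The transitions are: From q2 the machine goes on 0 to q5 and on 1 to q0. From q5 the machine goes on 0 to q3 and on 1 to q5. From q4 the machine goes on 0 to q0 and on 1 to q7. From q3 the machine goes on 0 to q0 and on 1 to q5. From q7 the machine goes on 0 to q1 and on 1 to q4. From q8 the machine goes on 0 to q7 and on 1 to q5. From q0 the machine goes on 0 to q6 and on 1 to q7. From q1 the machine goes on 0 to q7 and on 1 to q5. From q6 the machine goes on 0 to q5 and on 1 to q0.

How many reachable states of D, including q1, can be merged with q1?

1

First remove the unreachable states {q2,q8}; 7 states remain.
P0 = {q0,q3,q4,q7} | {q1,q5,q6}.
Split {q0,q3,q4,q7} by δ(·,0) → {q0,q7} and {q3,q4}.
On input 1, block {q0,q7} splits into {q0} and {q7}.
Split {q1,q5,q6} by δ(·,0) → {q1} and {q5} and {q6}.
Split {q3,q4} by δ(·,1) → {q3} and {q4}.
Stable partition: {q0} | {q1} | {q3} | {q7} | {q5} | {q6} | {q4} — 7 equivalence classes.
State q1 belongs to the block {q1}, which has 1 states.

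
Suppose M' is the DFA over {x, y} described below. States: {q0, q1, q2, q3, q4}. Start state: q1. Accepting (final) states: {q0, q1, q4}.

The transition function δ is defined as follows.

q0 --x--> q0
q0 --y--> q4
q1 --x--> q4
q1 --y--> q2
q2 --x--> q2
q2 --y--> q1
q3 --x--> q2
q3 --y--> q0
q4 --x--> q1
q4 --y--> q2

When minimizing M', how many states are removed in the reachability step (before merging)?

No path from q1 leads to q0, q3; the other 3 states are all reachable.

2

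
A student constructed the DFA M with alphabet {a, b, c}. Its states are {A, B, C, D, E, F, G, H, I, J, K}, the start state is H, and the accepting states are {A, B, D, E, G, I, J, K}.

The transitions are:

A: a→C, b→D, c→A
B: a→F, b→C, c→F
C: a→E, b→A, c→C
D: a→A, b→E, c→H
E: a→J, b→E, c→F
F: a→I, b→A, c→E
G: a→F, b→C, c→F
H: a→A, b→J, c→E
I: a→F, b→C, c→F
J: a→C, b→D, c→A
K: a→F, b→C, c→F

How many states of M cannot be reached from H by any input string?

No path from H leads to B, G, K; the other 8 states are all reachable.

3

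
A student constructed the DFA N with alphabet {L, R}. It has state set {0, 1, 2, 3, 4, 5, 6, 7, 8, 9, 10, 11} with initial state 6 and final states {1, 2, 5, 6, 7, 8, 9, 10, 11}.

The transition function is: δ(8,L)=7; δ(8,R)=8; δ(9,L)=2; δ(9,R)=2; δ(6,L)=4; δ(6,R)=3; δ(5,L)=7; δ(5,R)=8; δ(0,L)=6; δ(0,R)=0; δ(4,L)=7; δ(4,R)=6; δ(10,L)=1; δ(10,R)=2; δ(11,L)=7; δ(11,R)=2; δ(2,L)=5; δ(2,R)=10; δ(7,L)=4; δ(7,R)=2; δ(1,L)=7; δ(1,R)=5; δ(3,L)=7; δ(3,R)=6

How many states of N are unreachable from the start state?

No path from 6 leads to 0, 9, 11; the other 9 states are all reachable.

3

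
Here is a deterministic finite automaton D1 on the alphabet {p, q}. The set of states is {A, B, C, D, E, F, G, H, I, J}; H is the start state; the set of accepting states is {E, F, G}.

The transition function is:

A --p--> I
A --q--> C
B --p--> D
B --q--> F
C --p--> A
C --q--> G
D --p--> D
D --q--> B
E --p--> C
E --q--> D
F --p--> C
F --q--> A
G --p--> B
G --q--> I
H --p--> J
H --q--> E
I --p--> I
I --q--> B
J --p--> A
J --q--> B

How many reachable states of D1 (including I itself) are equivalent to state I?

All states are reachable from the start state.
P0 = {E,F,G} | {A,B,C,D,H,I,J}.
On input q, block {A,B,C,D,H,I,J} splits into {A,D,I,J} and {B,C,H}.
The partition is now stable with 3 blocks: {E,F,G} | {A,D,I,J} | {B,C,H}.
State I belongs to the block {A,D,I,J}, which has 4 states.

4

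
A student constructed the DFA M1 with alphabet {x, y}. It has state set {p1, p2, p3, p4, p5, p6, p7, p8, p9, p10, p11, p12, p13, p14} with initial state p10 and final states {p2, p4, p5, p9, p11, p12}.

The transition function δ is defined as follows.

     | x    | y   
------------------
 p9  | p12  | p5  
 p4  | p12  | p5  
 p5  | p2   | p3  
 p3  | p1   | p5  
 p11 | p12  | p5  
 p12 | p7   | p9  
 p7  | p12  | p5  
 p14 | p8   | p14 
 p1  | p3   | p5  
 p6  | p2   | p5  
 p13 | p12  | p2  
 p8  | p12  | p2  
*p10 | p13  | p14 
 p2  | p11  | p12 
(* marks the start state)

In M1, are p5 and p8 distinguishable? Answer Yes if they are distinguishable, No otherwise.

Yes

First remove the unreachable states {p4,p6}; 12 states remain.
Initial partition by acceptance: {p2,p5,p9,p11,p12} | {p1,p3,p7,p8,p10,p13,p14}.
Split {p2,p5,p9,p11,p12} by δ(·,x) → {p2,p5,p9,p11} and {p12}.
On input x, block {p2,p5,p9,p11} splits into {p2,p5} and {p9,p11}.
On input x, block {p2,p5} splits into {p2} and {p5}.
Split {p1,p3,p7,p8,p10,p13,p14} by δ(·,x) → {p1,p3,p10,p14} and {p7,p8,p13}.
On input x, block {p1,p3,p10,p14} splits into {p1,p3} and {p10,p14}.
Refine {p7,p8,p13} on symbol y: members go to different blocks, giving {p8,p13} and {p7}.
No further refinement is possible. Final partition (8 blocks): {p2} | {p1,p3} | {p12} | {p9,p11} | {p5} | {p8,p13} | {p10,p14} | {p7}.
p5 and p8 end up in different blocks, so they are distinguishable. For instance, the string 'ε' is accepted from only p5.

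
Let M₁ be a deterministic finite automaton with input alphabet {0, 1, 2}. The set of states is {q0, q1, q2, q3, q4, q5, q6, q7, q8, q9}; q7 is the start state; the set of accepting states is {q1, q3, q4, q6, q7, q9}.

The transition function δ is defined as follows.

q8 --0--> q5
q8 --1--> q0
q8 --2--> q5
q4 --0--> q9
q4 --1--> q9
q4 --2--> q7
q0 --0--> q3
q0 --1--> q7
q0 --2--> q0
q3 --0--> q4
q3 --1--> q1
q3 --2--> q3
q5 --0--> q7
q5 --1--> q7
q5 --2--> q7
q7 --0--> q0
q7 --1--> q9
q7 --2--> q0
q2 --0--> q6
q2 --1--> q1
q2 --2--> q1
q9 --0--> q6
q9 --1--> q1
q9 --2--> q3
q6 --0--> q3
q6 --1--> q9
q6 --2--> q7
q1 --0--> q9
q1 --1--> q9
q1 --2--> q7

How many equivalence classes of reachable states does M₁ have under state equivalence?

First remove the unreachable states {q2,q5,q8}; 7 states remain.
P0 = {q1,q3,q4,q6,q7,q9} | {q0}.
Split {q1,q3,q4,q6,q7,q9} by δ(·,0) → {q1,q3,q4,q6,q9} and {q7}.
On input 2, block {q1,q3,q4,q6,q9} splits into {q1,q4,q6} and {q3,q9}.
No further refinement is possible. Final partition (4 blocks): {q1,q4,q6} | {q0} | {q7} | {q3,q9}.

4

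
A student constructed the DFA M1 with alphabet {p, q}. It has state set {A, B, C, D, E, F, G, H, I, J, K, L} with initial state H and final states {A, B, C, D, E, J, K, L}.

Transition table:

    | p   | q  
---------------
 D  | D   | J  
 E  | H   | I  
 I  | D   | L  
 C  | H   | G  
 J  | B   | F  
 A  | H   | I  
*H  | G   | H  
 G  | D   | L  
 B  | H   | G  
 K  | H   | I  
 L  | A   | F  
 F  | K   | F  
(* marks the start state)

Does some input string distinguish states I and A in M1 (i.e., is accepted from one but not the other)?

Yes

Reachable states from the start: {A,B,D,F,G,H,I,J,K,L}. Unreachable: {C,E} — drop them.
Initial partition by acceptance: {A,B,D,J,K,L} | {F,G,H,I}.
On input p, block {A,B,D,J,K,L} splits into {A,B,K} and {D,J,L}.
Split {F,G,H,I} by δ(·,p) → {G,I} and {F} and {H}.
Split {D,J,L} by δ(·,p) → {J,L} and {D}.
The partition is now stable with 6 blocks: {A,B,K} | {G,I} | {J,L} | {F} | {H} | {D}.
I and A end up in different blocks, so they are distinguishable. For instance, the string 'ε' is accepted from only A.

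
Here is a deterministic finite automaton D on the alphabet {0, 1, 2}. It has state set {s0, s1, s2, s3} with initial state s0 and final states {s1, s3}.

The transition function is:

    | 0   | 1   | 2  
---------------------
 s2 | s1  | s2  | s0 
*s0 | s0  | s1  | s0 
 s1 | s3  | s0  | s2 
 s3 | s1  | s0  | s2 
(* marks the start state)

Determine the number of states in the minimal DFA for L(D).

P0 = {s1,s3} | {s0,s2}.
Refine {s0,s2} on symbol 0: members go to different blocks, giving {s0} and {s2}.
The partition is now stable with 3 blocks: {s1,s3} | {s0} | {s2}.

3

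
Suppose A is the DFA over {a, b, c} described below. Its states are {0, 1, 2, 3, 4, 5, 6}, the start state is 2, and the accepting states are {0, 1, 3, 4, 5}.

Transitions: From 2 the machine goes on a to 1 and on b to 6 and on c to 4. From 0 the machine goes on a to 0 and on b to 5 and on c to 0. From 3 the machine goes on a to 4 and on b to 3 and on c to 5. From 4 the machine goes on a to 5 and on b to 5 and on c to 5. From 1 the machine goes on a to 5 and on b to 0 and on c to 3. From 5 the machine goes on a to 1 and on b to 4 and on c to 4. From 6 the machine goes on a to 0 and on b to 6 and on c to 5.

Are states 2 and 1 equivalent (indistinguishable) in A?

No

All states are reachable from the start state.
P0 = {0,1,3,4,5} | {2,6}.
No further refinement is possible. Final partition (2 blocks): {0,1,3,4,5} | {2,6}.
2 and 1 end up in different blocks, so they are distinguishable. For instance, the string 'ε' is accepted from only 1.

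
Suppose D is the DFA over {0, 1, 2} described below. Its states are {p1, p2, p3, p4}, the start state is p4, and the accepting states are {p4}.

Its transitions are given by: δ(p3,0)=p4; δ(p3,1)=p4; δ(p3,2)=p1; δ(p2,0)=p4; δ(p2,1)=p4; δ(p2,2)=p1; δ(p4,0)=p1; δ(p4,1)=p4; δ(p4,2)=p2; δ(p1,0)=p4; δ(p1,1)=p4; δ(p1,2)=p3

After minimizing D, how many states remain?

Every state is reachable, so we keep all 4.
P0 = {p4} | {p1,p2,p3}.
The partition is now stable with 2 blocks: {p4} | {p1,p2,p3}.

2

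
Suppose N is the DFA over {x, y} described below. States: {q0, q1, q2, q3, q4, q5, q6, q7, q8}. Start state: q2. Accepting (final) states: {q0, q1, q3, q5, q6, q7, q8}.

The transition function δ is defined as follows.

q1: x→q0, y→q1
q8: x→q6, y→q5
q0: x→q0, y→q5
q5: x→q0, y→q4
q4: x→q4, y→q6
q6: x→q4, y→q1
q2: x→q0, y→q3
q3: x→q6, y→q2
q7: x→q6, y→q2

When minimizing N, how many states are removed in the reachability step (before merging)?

2

BFS from q2 reaches {q0, q1, q2, q3, q4, q5, q6}; the 2 state(s) q7, q8 are never visited.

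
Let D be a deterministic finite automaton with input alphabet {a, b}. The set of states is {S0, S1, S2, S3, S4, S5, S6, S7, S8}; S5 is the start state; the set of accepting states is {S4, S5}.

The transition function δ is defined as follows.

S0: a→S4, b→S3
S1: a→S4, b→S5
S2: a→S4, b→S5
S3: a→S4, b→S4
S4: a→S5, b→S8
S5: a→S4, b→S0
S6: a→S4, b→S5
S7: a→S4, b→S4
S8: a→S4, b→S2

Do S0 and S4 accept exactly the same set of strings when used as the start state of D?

First remove the unreachable states {S1,S6,S7}; 6 states remain.
P0 = {S4,S5} | {S0,S2,S3,S8}.
Split {S0,S2,S3,S8} by δ(·,b) → {S0,S8} and {S2,S3}.
No further refinement is possible. Final partition (3 blocks): {S4,S5} | {S0,S8} | {S2,S3}.
S0 and S4 end up in different blocks, so they are distinguishable. For instance, the string 'ε' is accepted from only S4.

No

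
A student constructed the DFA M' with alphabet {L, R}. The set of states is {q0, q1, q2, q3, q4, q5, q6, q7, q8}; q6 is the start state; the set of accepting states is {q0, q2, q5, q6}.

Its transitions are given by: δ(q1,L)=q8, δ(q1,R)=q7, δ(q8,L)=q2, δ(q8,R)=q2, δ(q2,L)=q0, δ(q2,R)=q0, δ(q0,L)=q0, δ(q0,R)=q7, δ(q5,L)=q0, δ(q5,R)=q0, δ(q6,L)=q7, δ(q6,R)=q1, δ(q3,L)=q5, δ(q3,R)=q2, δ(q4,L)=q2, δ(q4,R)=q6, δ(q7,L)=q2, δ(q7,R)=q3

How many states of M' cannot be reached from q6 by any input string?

1

Starting at q6 and following transitions, the reachable set is {q0, q1, q2, q3, q5, q6, q7, q8}. That leaves q4 unreachable — 1 in total.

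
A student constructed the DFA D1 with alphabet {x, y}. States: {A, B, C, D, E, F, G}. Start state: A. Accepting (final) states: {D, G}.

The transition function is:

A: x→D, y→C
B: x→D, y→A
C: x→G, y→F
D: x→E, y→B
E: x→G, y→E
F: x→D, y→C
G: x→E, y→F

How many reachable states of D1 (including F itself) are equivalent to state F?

5

Every state is reachable, so we keep all 7.
Initial partition by acceptance: {D,G} | {A,B,C,E,F}.
Stable partition: {D,G} | {A,B,C,E,F} — 2 equivalence classes.
State F belongs to the block {A,B,C,E,F}, which has 5 states.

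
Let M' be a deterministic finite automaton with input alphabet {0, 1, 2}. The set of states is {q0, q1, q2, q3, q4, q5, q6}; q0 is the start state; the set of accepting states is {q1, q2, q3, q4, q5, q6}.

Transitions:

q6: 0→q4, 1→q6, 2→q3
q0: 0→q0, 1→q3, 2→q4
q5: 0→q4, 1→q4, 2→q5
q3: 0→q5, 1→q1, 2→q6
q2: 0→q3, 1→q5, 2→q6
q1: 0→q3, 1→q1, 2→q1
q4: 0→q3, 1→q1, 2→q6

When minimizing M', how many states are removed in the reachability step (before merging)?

BFS from q0 reaches {q0, q1, q3, q4, q5, q6}; the 1 state(s) q2 are never visited.

1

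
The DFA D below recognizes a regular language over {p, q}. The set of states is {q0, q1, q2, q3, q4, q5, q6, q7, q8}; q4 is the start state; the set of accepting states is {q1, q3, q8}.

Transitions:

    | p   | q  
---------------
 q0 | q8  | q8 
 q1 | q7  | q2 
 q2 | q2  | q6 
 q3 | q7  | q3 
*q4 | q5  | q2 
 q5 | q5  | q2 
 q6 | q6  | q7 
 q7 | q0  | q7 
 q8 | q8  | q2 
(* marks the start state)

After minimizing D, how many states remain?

6

Reachable states from the start: {q0,q2,q4,q5,q6,q7,q8}. Unreachable: {q1,q3} — drop them.
Start with accepting vs non-accepting: {q8} | {q0,q2,q4,q5,q6,q7}.
Refine {q0,q2,q4,q5,q6,q7} on symbol p: members go to different blocks, giving {q2,q4,q5,q6,q7} and {q0}.
Split {q2,q4,q5,q6,q7} by δ(·,p) → {q2,q4,q5,q6} and {q7}.
Split {q2,q4,q5,q6} by δ(·,q) → {q2,q4,q5} and {q6}.
Split {q2,q4,q5} by δ(·,q) → {q4,q5} and {q2}.
Stable partition: {q8} | {q4,q5} | {q0} | {q7} | {q6} | {q2} — 6 equivalence classes.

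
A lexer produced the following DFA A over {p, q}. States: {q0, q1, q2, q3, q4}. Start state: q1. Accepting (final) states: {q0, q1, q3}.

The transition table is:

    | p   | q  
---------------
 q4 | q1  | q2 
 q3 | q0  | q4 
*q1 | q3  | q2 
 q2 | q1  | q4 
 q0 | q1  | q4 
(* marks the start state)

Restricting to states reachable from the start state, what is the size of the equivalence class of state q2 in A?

Every state is reachable, so we keep all 5.
P0 = {q0,q1,q3} | {q2,q4}.
Stable partition: {q0,q1,q3} | {q2,q4} — 2 equivalence classes.
State q2 belongs to the block {q2,q4}, which has 2 states.

2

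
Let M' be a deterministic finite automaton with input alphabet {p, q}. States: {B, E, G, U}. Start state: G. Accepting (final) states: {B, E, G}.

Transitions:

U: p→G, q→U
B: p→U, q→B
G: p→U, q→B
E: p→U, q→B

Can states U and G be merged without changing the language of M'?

No

Reachable states from the start: {B,G,U}. Unreachable: {E} — drop them.
Initial partition by acceptance: {B,G} | {U}.
Stable partition: {B,G} | {U} — 2 equivalence classes.
U and G end up in different blocks, so they are distinguishable. For instance, the string 'ε' is accepted from only G.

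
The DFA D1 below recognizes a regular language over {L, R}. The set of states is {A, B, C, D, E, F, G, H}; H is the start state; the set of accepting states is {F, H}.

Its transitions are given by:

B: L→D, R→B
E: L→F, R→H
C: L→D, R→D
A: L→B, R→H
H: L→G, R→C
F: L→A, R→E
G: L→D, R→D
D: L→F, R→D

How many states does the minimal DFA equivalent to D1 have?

7

Every state is reachable, so we keep all 8.
Start with accepting vs non-accepting: {F,H} | {A,B,C,D,E,G}.
Split {A,B,C,D,E,G} by δ(·,L) → {A,B,C,G} and {D,E}.
On input R, block {F,H} splits into {F} and {H}.
Refine {A,B,C,G} on symbol L: members go to different blocks, giving {B,C,G} and {A}.
Refine {B,C,G} on symbol R: members go to different blocks, giving {C,G} and {B}.
On input R, block {D,E} splits into {D} and {E}.
No further refinement is possible. Final partition (7 blocks): {F} | {C,G} | {D} | {H} | {A} | {B} | {E}.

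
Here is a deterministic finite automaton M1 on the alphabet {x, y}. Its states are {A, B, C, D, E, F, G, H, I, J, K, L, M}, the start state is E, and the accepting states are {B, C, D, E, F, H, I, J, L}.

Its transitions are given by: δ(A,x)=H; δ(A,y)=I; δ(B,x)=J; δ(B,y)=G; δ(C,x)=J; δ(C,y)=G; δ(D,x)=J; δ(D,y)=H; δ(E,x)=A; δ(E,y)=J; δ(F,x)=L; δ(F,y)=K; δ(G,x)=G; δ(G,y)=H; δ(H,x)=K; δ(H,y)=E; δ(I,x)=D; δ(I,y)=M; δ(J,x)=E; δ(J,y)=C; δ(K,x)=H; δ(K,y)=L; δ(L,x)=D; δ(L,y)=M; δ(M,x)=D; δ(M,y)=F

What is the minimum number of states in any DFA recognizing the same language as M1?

10

States {B} cannot be reached from the start state, so discard them.
P0 = {C,D,E,F,H,I,J,L} | {A,G,K,M}.
On input x, block {C,D,E,F,H,I,J,L} splits into {C,D,F,I,J,L} and {E,H}.
Refine {C,D,F,I,J,L} on symbol x: members go to different blocks, giving {C,D,F,I,L} and {J}.
On input x, block {C,D,F,I,L} splits into {F,I,L} and {C,D}.
Split {F,I,L} by δ(·,x) → {I,L} and {F}.
Refine {A,G,K,M} on symbol x: members go to different blocks, giving {A,K} and {G} and {M}.
Split {E,H} by δ(·,y) → {E} and {H}.
Split {C,D} by δ(·,y) → {C} and {D}.
The partition is now stable with 10 blocks: {I,L} | {A,K} | {E} | {J} | {C} | {F} | {G} | {M} | {H} | {D}.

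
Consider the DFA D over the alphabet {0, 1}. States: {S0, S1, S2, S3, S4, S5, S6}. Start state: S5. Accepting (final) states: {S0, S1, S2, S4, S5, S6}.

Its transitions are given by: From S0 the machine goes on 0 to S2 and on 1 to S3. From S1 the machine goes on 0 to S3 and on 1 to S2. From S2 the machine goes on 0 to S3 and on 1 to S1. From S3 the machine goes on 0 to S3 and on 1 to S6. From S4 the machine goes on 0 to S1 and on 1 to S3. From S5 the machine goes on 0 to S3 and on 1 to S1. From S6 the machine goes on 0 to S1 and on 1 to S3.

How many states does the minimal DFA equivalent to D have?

3

First remove the unreachable states {S0,S4}; 5 states remain.
Start with accepting vs non-accepting: {S1,S2,S5,S6} | {S3}.
Split {S1,S2,S5,S6} by δ(·,0) → {S1,S2,S5} and {S6}.
No further refinement is possible. Final partition (3 blocks): {S1,S2,S5} | {S3} | {S6}.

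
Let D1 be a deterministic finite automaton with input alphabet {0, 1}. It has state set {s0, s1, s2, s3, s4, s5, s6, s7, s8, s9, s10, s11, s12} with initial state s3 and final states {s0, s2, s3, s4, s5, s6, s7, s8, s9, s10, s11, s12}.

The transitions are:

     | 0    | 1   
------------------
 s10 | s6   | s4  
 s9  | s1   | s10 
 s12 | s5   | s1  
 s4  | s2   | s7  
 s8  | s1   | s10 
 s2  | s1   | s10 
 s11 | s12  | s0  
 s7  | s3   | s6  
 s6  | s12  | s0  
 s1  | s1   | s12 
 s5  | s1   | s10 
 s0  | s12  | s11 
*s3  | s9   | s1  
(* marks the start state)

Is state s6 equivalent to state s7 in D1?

Yes

First remove the unreachable states {s8}; 12 states remain.
Start with accepting vs non-accepting: {s0,s2,s3,s4,s5,s6,s7,s9,s10,s11,s12} | {s1}.
On input 0, block {s0,s2,s3,s4,s5,s6,s7,s9,s10,s11,s12} splits into {s0,s3,s4,s6,s7,s10,s11,s12} and {s2,s5,s9}.
On input 0, block {s0,s3,s4,s6,s7,s10,s11,s12} splits into {s0,s6,s7,s10,s11} and {s3,s4,s12}.
Split {s0,s6,s7,s10,s11} by δ(·,0) → {s0,s6,s7,s11} and {s10}.
Refine {s3,s4,s12} on symbol 1: members go to different blocks, giving {s3,s12} and {s4}.
No further refinement is possible. Final partition (6 blocks): {s0,s6,s7,s11} | {s1} | {s2,s5,s9} | {s3,s12} | {s10} | {s4}.
s6 and s7 lie in the same block of the stable partition, so they are equivalent — no string distinguishes them.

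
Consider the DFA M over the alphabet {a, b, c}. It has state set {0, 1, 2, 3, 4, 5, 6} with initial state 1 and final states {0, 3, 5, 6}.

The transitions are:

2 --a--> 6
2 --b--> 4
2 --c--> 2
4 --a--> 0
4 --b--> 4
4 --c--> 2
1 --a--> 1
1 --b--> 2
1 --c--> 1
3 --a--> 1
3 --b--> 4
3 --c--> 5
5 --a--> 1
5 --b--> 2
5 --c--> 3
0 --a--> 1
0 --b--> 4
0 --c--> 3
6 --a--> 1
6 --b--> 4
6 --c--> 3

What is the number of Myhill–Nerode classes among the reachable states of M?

3

Every state is reachable, so we keep all 7.
Start with accepting vs non-accepting: {0,3,5,6} | {1,2,4}.
On input a, block {1,2,4} splits into {2,4} and {1}.
The partition is now stable with 3 blocks: {0,3,5,6} | {2,4} | {1}.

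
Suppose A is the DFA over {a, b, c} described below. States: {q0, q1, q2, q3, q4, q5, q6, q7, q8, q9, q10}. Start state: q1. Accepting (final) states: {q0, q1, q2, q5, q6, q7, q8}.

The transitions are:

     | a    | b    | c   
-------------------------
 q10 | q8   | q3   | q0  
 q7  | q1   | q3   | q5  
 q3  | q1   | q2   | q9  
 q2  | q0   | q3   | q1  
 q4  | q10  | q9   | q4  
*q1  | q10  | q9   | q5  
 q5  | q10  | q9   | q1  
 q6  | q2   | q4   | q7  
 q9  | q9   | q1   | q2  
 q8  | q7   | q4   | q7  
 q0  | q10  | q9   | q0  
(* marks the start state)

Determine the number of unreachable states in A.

1

BFS from q1 reaches {q0, q1, q2, q3, q4, q5, q7, q8, q9, q10}; the 1 state(s) q6 are never visited.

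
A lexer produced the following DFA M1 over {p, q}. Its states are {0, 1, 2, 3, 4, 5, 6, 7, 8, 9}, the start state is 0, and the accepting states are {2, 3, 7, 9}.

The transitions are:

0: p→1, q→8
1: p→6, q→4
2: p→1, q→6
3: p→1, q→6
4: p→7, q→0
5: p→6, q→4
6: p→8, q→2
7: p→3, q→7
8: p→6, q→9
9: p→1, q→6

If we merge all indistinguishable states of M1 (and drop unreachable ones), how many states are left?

6

First remove the unreachable states {5}; 9 states remain.
P0 = {2,3,7,9} | {0,1,4,6,8}.
Split {2,3,7,9} by δ(·,p) → {2,3,9} and {7}.
Refine {0,1,4,6,8} on symbol p: members go to different blocks, giving {0,1,6,8} and {4}.
Refine {0,1,6,8} on symbol q: members go to different blocks, giving {6,8} and {0} and {1}.
The partition is now stable with 6 blocks: {2,3,9} | {6,8} | {7} | {4} | {0} | {1}.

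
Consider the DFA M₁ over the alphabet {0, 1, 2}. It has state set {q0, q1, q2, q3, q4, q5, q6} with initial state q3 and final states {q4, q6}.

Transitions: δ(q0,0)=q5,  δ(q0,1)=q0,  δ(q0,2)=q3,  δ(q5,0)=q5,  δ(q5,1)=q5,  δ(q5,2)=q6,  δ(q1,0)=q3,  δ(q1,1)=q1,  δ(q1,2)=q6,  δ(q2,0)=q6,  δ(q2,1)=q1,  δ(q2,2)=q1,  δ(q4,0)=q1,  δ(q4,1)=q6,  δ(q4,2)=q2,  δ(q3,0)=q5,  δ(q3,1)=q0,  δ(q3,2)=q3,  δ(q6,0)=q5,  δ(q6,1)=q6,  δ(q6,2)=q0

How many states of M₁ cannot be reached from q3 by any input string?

No path from q3 leads to q1, q2, q4; the other 4 states are all reachable.

3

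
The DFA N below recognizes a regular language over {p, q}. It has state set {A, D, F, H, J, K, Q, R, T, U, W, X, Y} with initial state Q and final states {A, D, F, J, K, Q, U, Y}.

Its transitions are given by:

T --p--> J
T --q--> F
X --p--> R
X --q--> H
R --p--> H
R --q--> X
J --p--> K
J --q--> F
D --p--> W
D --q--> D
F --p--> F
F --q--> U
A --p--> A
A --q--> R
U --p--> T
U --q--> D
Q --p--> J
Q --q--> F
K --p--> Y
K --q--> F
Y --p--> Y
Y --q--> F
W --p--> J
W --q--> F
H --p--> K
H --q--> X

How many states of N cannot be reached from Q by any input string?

4

BFS from Q reaches {D, F, J, K, Q, T, U, W, Y}; the 4 state(s) A, H, R, X are never visited.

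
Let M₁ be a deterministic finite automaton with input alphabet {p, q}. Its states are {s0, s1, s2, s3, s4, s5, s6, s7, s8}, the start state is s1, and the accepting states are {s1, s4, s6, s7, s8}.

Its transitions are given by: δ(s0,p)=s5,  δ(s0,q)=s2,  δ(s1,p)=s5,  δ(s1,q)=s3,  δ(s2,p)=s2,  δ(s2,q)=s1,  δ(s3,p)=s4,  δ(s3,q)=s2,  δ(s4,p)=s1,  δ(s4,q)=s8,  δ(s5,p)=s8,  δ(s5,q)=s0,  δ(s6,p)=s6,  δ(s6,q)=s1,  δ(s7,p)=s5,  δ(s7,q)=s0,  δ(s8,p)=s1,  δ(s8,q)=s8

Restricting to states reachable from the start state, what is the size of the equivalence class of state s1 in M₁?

1

Reachable states from the start: {s0,s1,s2,s3,s4,s5,s8}. Unreachable: {s6,s7} — drop them.
P0 = {s1,s4,s8} | {s0,s2,s3,s5}.
Split {s1,s4,s8} by δ(·,p) → {s4,s8} and {s1}.
On input p, block {s0,s2,s3,s5} splits into {s0,s2} and {s3,s5}.
Refine {s0,s2} on symbol p: members go to different blocks, giving {s0} and {s2}.
On input q, block {s3,s5} splits into {s3} and {s5}.
No further refinement is possible. Final partition (6 blocks): {s4,s8} | {s0} | {s1} | {s3} | {s2} | {s5}.
The equivalence class containing s1 is {s1}, of size 1.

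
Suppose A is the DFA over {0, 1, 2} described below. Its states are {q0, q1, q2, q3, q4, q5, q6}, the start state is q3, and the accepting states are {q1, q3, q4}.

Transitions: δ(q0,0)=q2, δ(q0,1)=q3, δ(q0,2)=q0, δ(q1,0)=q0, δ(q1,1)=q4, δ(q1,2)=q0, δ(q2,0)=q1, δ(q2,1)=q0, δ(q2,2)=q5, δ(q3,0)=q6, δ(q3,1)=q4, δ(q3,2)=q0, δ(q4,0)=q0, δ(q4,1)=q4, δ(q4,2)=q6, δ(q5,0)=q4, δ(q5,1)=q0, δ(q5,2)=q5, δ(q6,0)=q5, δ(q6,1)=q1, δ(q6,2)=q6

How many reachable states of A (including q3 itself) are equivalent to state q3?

Every state is reachable, so we keep all 7.
Initial partition by acceptance: {q1,q3,q4} | {q0,q2,q5,q6}.
Refine {q0,q2,q5,q6} on symbol 0: members go to different blocks, giving {q0,q6} and {q2,q5}.
Stable partition: {q1,q3,q4} | {q0,q6} | {q2,q5} — 3 equivalence classes.
State q3 belongs to the block {q1,q3,q4}, which has 3 states.

3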